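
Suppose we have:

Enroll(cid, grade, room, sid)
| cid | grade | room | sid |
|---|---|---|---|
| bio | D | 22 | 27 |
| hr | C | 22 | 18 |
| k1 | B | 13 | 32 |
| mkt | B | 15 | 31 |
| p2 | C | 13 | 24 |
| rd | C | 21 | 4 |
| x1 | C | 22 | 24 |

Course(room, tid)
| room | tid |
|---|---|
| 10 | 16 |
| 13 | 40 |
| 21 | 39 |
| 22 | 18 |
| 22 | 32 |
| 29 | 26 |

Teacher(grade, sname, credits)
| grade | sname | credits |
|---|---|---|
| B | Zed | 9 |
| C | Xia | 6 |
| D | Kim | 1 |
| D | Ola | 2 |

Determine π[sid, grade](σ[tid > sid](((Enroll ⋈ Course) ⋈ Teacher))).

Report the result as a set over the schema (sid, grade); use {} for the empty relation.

Natural join on room: {(bio, D, 22, 27, 18), (bio, D, 22, 27, 32), (hr, C, 22, 18, 18), (hr, C, 22, 18, 32), (k1, B, 13, 32, 40), (p2, C, 13, 24, 40), (rd, C, 21, 4, 39), (x1, C, 22, 24, 18), (x1, C, 22, 24, 32)}
Natural join on grade: {(bio, D, 22, 27, 18, Kim, 1), (bio, D, 22, 27, 18, Ola, 2), (bio, D, 22, 27, 32, Kim, 1), (bio, D, 22, 27, 32, Ola, 2), (hr, C, 22, 18, 18, Xia, 6), (hr, C, 22, 18, 32, Xia, 6), (k1, B, 13, 32, 40, Zed, 9), (p2, C, 13, 24, 40, Xia, 6), (rd, C, 21, 4, 39, Xia, 6), (x1, C, 22, 24, 18, Xia, 6), (x1, C, 22, 24, 32, Xia, 6)}
σ[tid > sid]: keep tuples satisfying tid > sid → {(bio, D, 22, 27, 32, Kim, 1), (bio, D, 22, 27, 32, Ola, 2), (hr, C, 22, 18, 32, Xia, 6), (k1, B, 13, 32, 40, Zed, 9), (p2, C, 13, 24, 40, Xia, 6), (rd, C, 21, 4, 39, Xia, 6), (x1, C, 22, 24, 32, Xia, 6)}
Keep only column(s) sid, grade (2 duplicate(s) eliminated): {(18, C), (24, C), (27, D), (32, B), (4, C)}

{(18, C), (24, C), (27, D), (32, B), (4, C)}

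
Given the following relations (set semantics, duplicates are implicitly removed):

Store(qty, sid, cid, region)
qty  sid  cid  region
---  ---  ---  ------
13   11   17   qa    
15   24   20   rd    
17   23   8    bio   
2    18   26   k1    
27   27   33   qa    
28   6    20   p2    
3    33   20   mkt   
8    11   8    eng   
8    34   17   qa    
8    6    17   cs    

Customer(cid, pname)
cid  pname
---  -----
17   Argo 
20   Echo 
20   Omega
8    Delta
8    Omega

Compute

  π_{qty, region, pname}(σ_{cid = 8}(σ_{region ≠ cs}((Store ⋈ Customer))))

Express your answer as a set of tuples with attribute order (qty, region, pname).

{(17, bio, Delta), (17, bio, Omega), (8, eng, Delta), (8, eng, Omega)}

Joining Store and Customer on cid yields {(13, 11, 17, qa, Argo), (15, 24, 20, rd, Echo), (15, 24, 20, rd, Omega), (17, 23, 8, bio, Delta), (17, 23, 8, bio, Omega), (28, 6, 20, p2, Echo), (28, 6, 20, p2, Omega), (3, 33, 20, mkt, Echo), (3, 33, 20, mkt, Omega), (8, 11, 8, eng, Delta), (8, 11, 8, eng, Omega), (8, 34, 17, qa, Argo), (8, 6, 17, cs, Argo)}.
Apply σ_{region ≠ cs}; surviving tuples: {(13, 11, 17, qa, Argo), (15, 24, 20, rd, Echo), (15, 24, 20, rd, Omega), (17, 23, 8, bio, Delta), (17, 23, 8, bio, Omega), (28, 6, 20, p2, Echo), (28, 6, 20, p2, Omega), (3, 33, 20, mkt, Echo), (3, 33, 20, mkt, Omega), (8, 11, 8, eng, Delta), (8, 11, 8, eng, Omega), (8, 34, 17, qa, Argo)}
Apply σ_{cid = 8}; surviving tuples: {(17, 23, 8, bio, Delta), (17, 23, 8, bio, Omega), (8, 11, 8, eng, Delta), (8, 11, 8, eng, Omega)}
Keep only column(s) qty, region, pname: {(17, bio, Delta), (17, bio, Omega), (8, eng, Delta), (8, eng, Omega)}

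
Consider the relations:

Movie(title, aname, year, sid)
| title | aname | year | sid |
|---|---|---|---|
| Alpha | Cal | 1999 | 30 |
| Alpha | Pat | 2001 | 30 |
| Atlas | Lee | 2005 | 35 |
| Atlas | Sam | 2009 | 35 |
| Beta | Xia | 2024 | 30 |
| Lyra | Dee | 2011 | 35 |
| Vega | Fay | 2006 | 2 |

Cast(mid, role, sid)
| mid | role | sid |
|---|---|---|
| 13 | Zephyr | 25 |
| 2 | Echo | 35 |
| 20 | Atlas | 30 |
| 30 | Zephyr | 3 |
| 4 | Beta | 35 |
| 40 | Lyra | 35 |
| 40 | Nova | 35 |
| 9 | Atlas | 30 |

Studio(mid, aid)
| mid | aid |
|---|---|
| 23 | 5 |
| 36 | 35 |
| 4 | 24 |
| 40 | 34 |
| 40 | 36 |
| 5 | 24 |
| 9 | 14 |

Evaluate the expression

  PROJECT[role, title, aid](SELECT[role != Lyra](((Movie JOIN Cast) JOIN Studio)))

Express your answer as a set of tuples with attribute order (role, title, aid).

Natural join on sid: {(Alpha, Cal, 1999, 30, 20, Atlas), (Alpha, Cal, 1999, 30, 9, Atlas), (Alpha, Pat, 2001, 30, 20, Atlas), (Alpha, Pat, 2001, 30, 9, Atlas), (Atlas, Lee, 2005, 35, 2, Echo), (Atlas, Lee, 2005, 35, 4, Beta), (Atlas, Lee, 2005, 35, 40, Lyra), (Atlas, Lee, 2005, 35, 40, Nova), (Atlas, Sam, 2009, 35, 2, Echo), (Atlas, Sam, 2009, 35, 4, Beta), (Atlas, Sam, 2009, 35, 40, Lyra), (Atlas, Sam, 2009, 35, 40, Nova), (Beta, Xia, 2024, 30, 20, Atlas), (Beta, Xia, 2024, 30, 9, Atlas), (Lyra, Dee, 2011, 35, 2, Echo), (Lyra, Dee, 2011, 35, 4, Beta), (Lyra, Dee, 2011, 35, 40, Lyra), (Lyra, Dee, 2011, 35, 40, Nova)}
Natural join on mid: {(Alpha, Cal, 1999, 30, 9, Atlas, 14), (Alpha, Pat, 2001, 30, 9, Atlas, 14), (Atlas, Lee, 2005, 35, 4, Beta, 24), (Atlas, Lee, 2005, 35, 40, Lyra, 34), (Atlas, Lee, 2005, 35, 40, Lyra, 36), (Atlas, Lee, 2005, 35, 40, Nova, 34), (Atlas, Lee, 2005, 35, 40, Nova, 36), (Atlas, Sam, 2009, 35, 4, Beta, 24), (Atlas, Sam, 2009, 35, 40, Lyra, 34), (Atlas, Sam, 2009, 35, 40, Lyra, 36), (Atlas, Sam, 2009, 35, 40, Nova, 34), (Atlas, Sam, 2009, 35, 40, Nova, 36), (Beta, Xia, 2024, 30, 9, Atlas, 14), (Lyra, Dee, 2011, 35, 4, Beta, 24), (Lyra, Dee, 2011, 35, 40, Lyra, 34), (Lyra, Dee, 2011, 35, 40, Lyra, 36), (Lyra, Dee, 2011, 35, 40, Nova, 34), (Lyra, Dee, 2011, 35, 40, Nova, 36)}
Apply σ_{role != Lyra}; surviving tuples: {(Alpha, Cal, 1999, 30, 9, Atlas, 14), (Alpha, Pat, 2001, 30, 9, Atlas, 14), (Atlas, Lee, 2005, 35, 4, Beta, 24), (Atlas, Lee, 2005, 35, 40, Nova, 34), (Atlas, Lee, 2005, 35, 40, Nova, 36), (Atlas, Sam, 2009, 35, 4, Beta, 24), (Atlas, Sam, 2009, 35, 40, Nova, 34), (Atlas, Sam, 2009, 35, 40, Nova, 36), (Beta, Xia, 2024, 30, 9, Atlas, 14), (Lyra, Dee, 2011, 35, 4, Beta, 24), (Lyra, Dee, 2011, 35, 40, Nova, 34), (Lyra, Dee, 2011, 35, 40, Nova, 36)}
π[role, title, aid]: project onto (role, title, aid) (4 duplicate(s) eliminated) → {(Atlas, Alpha, 14), (Atlas, Beta, 14), (Beta, Atlas, 24), (Beta, Lyra, 24), (Nova, Atlas, 34), (Nova, Atlas, 36), (Nova, Lyra, 34), (Nova, Lyra, 36)}

{(Atlas, Alpha, 14), (Atlas, Beta, 14), (Beta, Atlas, 24), (Beta, Lyra, 24), (Nova, Atlas, 34), (Nova, Atlas, 36), (Nova, Lyra, 34), (Nova, Lyra, 36)}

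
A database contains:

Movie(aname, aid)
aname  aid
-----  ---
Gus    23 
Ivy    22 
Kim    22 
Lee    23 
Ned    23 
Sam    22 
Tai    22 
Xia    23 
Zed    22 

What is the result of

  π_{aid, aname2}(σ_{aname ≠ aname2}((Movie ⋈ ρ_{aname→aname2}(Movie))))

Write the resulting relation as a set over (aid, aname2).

{(22, Ivy), (22, Kim), (22, Sam), (22, Tai), (22, Zed), (23, Gus), (23, Lee), (23, Ned), (23, Xia)}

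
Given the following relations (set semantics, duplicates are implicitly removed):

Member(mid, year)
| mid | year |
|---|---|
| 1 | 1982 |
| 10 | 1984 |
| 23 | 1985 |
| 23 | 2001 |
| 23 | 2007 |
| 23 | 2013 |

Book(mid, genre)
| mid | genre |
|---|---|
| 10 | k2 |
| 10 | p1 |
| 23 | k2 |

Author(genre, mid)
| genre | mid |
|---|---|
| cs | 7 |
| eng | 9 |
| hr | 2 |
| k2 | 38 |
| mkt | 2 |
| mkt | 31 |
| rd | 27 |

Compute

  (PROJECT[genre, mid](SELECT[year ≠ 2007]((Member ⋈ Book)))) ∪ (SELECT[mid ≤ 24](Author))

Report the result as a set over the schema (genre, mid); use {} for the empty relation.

{(cs, 7), (eng, 9), (hr, 2), (k2, 10), (k2, 23), (mkt, 2), (p1, 10)}

Natural join on mid: {(10, 1984, k2), (10, 1984, p1), (23, 1985, k2), (23, 2001, k2), (23, 2007, k2), (23, 2013, k2)}
Apply σ_{year ≠ 2007}; surviving tuples: {(10, 1984, k2), (10, 1984, p1), (23, 1985, k2), (23, 2001, k2), (23, 2013, k2)}
π_{genre, mid} gives {(k2, 10), (k2, 23), (p1, 10)} (2 duplicate(s) eliminated).
Apply σ_{mid ≤ 24}; surviving tuples: {(cs, 7), (eng, 9), (hr, 2), (mkt, 2)}
Union: {(k2, 10), (k2, 23), (p1, 10)} with {(cs, 7), (eng, 9), (hr, 2), (mkt, 2)} → {(cs, 7), (eng, 9), (hr, 2), (k2, 10), (k2, 23), (mkt, 2), (p1, 10)}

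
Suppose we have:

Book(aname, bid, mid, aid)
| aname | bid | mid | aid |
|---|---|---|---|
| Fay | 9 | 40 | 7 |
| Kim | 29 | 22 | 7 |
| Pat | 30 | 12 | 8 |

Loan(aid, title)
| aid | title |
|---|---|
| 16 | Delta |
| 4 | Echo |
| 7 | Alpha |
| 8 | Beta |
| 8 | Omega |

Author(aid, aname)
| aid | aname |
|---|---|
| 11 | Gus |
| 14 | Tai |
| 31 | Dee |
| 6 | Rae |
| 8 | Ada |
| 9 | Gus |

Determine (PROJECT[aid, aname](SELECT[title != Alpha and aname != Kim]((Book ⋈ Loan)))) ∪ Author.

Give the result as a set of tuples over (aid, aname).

Joining Book and Loan on aid yields {(Fay, 9, 40, 7, Alpha), (Kim, 29, 22, 7, Alpha), (Pat, 30, 12, 8, Beta), (Pat, 30, 12, 8, Omega)}.
Filtering on title != Alpha and aname != Kim leaves {(Pat, 30, 12, 8, Beta), (Pat, 30, 12, 8, Omega)}.
π_{aid, aname} gives {(8, Pat)} (1 duplicate(s) eliminated).
Taking the union: {(11, Gus), (14, Tai), (31, Dee), (6, Rae), (8, Ada), (8, Pat), (9, Gus)}

{(11, Gus), (14, Tai), (31, Dee), (6, Rae), (8, Ada), (8, Pat), (9, Gus)}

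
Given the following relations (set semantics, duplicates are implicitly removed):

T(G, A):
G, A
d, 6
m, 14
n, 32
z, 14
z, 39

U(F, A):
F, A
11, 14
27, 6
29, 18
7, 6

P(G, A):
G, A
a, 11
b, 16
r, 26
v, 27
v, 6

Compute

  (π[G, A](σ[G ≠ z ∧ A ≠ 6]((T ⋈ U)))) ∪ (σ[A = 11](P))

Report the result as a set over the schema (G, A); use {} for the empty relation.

{(a, 11), (m, 14)}

Joining T and U on A yields {(d, 6, 27), (d, 6, 7), (m, 14, 11), (z, 14, 11)}.
Filtering on G ≠ z ∧ A ≠ 6 leaves {(m, 14, 11)}.
π_{G, A} gives {(m, 14)}.
Filtering on A = 11 leaves {(a, 11)}.
Union: {(m, 14)} with {(a, 11)} → {(a, 11), (m, 14)}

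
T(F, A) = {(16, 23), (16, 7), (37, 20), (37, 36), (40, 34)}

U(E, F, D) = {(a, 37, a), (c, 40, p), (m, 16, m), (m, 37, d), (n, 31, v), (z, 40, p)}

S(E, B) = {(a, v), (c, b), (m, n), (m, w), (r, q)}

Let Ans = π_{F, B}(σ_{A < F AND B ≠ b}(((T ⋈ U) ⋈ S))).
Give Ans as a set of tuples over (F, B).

Natural join on F: {(16, 23, m, m), (16, 7, m, m), (37, 20, a, a), (37, 20, m, d), (37, 36, a, a), (37, 36, m, d), (40, 34, c, p), (40, 34, z, p)}
Natural join on E: {(16, 23, m, m, n), (16, 23, m, m, w), (16, 7, m, m, n), (16, 7, m, m, w), (37, 20, a, a, v), (37, 20, m, d, n), (37, 20, m, d, w), (37, 36, a, a, v), (37, 36, m, d, n), (37, 36, m, d, w), (40, 34, c, p, b)}
Apply σ_{A < F AND B ≠ b}; surviving tuples: {(16, 7, m, m, n), (16, 7, m, m, w), (37, 20, a, a, v), (37, 20, m, d, n), (37, 20, m, d, w), (37, 36, a, a, v), (37, 36, m, d, n), (37, 36, m, d, w)}
π_{F, B} gives {(16, n), (16, w), (37, n), (37, v), (37, w)} (3 duplicate(s) eliminated).

{(16, n), (16, w), (37, n), (37, v), (37, w)}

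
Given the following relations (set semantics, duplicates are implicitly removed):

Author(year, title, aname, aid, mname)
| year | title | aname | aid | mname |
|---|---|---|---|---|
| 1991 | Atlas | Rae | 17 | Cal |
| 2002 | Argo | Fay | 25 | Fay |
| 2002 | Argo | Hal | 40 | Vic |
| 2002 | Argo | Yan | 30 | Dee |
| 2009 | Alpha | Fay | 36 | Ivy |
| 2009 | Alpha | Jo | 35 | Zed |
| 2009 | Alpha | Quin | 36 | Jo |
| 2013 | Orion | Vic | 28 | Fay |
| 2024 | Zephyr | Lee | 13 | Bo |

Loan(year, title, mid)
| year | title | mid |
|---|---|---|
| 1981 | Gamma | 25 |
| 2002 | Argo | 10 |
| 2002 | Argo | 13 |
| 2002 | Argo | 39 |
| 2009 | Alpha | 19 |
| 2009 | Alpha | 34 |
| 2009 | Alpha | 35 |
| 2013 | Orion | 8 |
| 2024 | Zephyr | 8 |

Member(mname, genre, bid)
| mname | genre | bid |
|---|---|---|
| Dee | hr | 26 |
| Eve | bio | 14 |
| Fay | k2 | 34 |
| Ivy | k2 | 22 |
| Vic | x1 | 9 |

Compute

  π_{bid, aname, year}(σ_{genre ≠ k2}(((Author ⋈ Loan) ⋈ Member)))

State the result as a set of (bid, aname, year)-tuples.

Joining Author and Loan on year, title yields {(2002, Argo, Fay, 25, Fay, 10), (2002, Argo, Fay, 25, Fay, 13), (2002, Argo, Fay, 25, Fay, 39), (2002, Argo, Hal, 40, Vic, 10), (2002, Argo, Hal, 40, Vic, 13), (2002, Argo, Hal, 40, Vic, 39), (2002, Argo, Yan, 30, Dee, 10), (2002, Argo, Yan, 30, Dee, 13), (2002, Argo, Yan, 30, Dee, 39), (2009, Alpha, Fay, 36, Ivy, 19), (2009, Alpha, Fay, 36, Ivy, 34), (2009, Alpha, Fay, 36, Ivy, 35), (2009, Alpha, Jo, 35, Zed, 19), (2009, Alpha, Jo, 35, Zed, 34), (2009, Alpha, Jo, 35, Zed, 35), (2009, Alpha, Quin, 36, Jo, 19), (2009, Alpha, Quin, 36, Jo, 34), (2009, Alpha, Quin, 36, Jo, 35), (2013, Orion, Vic, 28, Fay, 8), (2024, Zephyr, Lee, 13, Bo, 8)}.
Joining (Author ⋈ Loan) and Member on mname yields {(2002, Argo, Fay, 25, Fay, 10, k2, 34), (2002, Argo, Fay, 25, Fay, 13, k2, 34), (2002, Argo, Fay, 25, Fay, 39, k2, 34), (2002, Argo, Hal, 40, Vic, 10, x1, 9), (2002, Argo, Hal, 40, Vic, 13, x1, 9), (2002, Argo, Hal, 40, Vic, 39, x1, 9), (2002, Argo, Yan, 30, Dee, 10, hr, 26), (2002, Argo, Yan, 30, Dee, 13, hr, 26), (2002, Argo, Yan, 30, Dee, 39, hr, 26), (2009, Alpha, Fay, 36, Ivy, 19, k2, 22), (2009, Alpha, Fay, 36, Ivy, 34, k2, 22), (2009, Alpha, Fay, 36, Ivy, 35, k2, 22), (2013, Orion, Vic, 28, Fay, 8, k2, 34)}.
σ[genre ≠ k2]: keep tuples satisfying genre ≠ k2 → {(2002, Argo, Hal, 40, Vic, 10, x1, 9), (2002, Argo, Hal, 40, Vic, 13, x1, 9), (2002, Argo, Hal, 40, Vic, 39, x1, 9), (2002, Argo, Yan, 30, Dee, 10, hr, 26), (2002, Argo, Yan, 30, Dee, 13, hr, 26), (2002, Argo, Yan, 30, Dee, 39, hr, 26)}
π[bid, aname, year]: project onto (bid, aname, year) (4 duplicate(s) eliminated) → {(26, Yan, 2002), (9, Hal, 2002)}

{(26, Yan, 2002), (9, Hal, 2002)}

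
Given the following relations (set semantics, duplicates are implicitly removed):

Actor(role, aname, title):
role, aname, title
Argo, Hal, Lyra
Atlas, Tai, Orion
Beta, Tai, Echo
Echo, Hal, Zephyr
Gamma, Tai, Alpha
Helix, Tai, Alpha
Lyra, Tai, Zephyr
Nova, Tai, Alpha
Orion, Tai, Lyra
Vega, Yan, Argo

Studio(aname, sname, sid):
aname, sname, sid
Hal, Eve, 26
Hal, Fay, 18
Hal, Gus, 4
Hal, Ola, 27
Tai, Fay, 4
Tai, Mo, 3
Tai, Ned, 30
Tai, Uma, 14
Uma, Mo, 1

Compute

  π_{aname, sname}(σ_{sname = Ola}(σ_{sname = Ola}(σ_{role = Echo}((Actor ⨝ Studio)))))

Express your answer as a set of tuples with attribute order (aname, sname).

{(Hal, Ola)}

Natural join on aname: {(Argo, Hal, Lyra, Eve, 26), (Argo, Hal, Lyra, Fay, 18), (Argo, Hal, Lyra, Gus, 4), (Argo, Hal, Lyra, Ola, 27), (Atlas, Tai, Orion, Fay, 4), (Atlas, Tai, Orion, Mo, 3), (Atlas, Tai, Orion, Ned, 30), (Atlas, Tai, Orion, Uma, 14), (Beta, Tai, Echo, Fay, 4), (Beta, Tai, Echo, Mo, 3), (Beta, Tai, Echo, Ned, 30), (Beta, Tai, Echo, Uma, 14), (Echo, Hal, Zephyr, Eve, 26), (Echo, Hal, Zephyr, Fay, 18), (Echo, Hal, Zephyr, Gus, 4), (Echo, Hal, Zephyr, Ola, 27), (Gamma, Tai, Alpha, Fay, 4), (Gamma, Tai, Alpha, Mo, 3), (Gamma, Tai, Alpha, Ned, 30), (Gamma, Tai, Alpha, Uma, 14), (Helix, Tai, Alpha, Fay, 4), (Helix, Tai, Alpha, Mo, 3), (Helix, Tai, Alpha, Ned, 30), (Helix, Tai, Alpha, Uma, 14), (Lyra, Tai, Zephyr, Fay, 4), (Lyra, Tai, Zephyr, Mo, 3), (Lyra, Tai, Zephyr, Ned, 30), (Lyra, Tai, Zephyr, Uma, 14), (Nova, Tai, Alpha, Fay, 4), (Nova, Tai, Alpha, Mo, 3), (Nova, Tai, Alpha, Ned, 30), (Nova, Tai, Alpha, Uma, 14), (Orion, Tai, Lyra, Fay, 4), (Orion, Tai, Lyra, Mo, 3), (Orion, Tai, Lyra, Ned, 30), (Orion, Tai, Lyra, Uma, 14)}
Selection role = Echo: {(Echo, Hal, Zephyr, Eve, 26), (Echo, Hal, Zephyr, Fay, 18), (Echo, Hal, Zephyr, Gus, 4), (Echo, Hal, Zephyr, Ola, 27)}
Selection sname = Ola: {(Echo, Hal, Zephyr, Ola, 27)}
Selection sname = Ola: {(Echo, Hal, Zephyr, Ola, 27)}
Projecting to aname, sname: {(Hal, Ola)}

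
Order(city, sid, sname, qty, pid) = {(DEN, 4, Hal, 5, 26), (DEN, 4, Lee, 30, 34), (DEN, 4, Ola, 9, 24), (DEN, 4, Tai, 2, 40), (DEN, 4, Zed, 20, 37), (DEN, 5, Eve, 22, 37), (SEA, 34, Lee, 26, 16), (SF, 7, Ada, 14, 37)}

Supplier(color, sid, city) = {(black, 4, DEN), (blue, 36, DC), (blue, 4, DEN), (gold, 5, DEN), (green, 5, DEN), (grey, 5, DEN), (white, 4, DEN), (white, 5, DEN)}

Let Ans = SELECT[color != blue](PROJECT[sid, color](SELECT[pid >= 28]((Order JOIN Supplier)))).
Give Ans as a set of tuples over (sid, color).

{(4, black), (4, white), (5, gold), (5, green), (5, grey), (5, white)}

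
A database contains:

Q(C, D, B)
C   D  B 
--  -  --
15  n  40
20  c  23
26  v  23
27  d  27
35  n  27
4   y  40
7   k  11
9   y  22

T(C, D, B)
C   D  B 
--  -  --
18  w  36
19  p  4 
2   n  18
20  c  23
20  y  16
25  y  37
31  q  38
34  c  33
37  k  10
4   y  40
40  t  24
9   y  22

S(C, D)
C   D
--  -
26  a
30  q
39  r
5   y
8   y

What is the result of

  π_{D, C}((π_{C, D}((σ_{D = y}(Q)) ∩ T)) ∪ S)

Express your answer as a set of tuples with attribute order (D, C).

{(a, 26), (q, 30), (r, 39), (y, 4), (y, 5), (y, 8), (y, 9)}

σ[D = y]: keep tuples satisfying D = y → {(4, y, 40), (9, y, 22)}
Set intersection of the two operands is {(4, y, 40), (9, y, 22)}.
Keep only column(s) C, D: {(4, y), (9, y)}
Set union of the two operands is {(26, a), (30, q), (39, r), (4, y), (5, y), (8, y), (9, y)}.
Keep only column(s) D, C: {(a, 26), (q, 30), (r, 39), (y, 4), (y, 5), (y, 8), (y, 9)}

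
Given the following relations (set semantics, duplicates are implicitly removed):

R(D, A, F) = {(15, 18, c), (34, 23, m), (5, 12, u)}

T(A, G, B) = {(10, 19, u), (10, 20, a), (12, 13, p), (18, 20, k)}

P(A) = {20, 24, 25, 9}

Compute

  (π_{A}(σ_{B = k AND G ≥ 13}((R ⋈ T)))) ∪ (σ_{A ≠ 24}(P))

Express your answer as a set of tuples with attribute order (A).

{18, 20, 25, 9}

Joining R and T on A yields {(15, 18, c, 20, k), (5, 12, u, 13, p)}.
Apply σ_{B = k AND G ≥ 13}; surviving tuples: {(15, 18, c, 20, k)}
π[A]: project onto (A) → {18}
Apply σ_{A ≠ 24}; surviving tuples: {20, 25, 9}
Union: {18} with {20, 25, 9} → {18, 20, 25, 9}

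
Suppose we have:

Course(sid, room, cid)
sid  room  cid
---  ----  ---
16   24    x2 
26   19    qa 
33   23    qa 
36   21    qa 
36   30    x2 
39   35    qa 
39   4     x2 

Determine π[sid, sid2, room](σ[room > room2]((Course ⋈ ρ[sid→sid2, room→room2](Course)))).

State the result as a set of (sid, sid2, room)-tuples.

{(16, 39, 24), (33, 26, 23), (33, 36, 23), (36, 16, 30), (36, 26, 21), (36, 39, 30), (39, 26, 35), (39, 33, 35), (39, 36, 35)}

ρ[sid→sid2, room→room2]: schema becomes (sid2, room2, cid); tuples unchanged.
Course ⋈ ρ[sid→sid2, room→room2](Course) (natural join on cid): {(16, 24, x2, 16, 24), (16, 24, x2, 36, 30), (16, 24, x2, 39, 4), (26, 19, qa, 26, 19), (26, 19, qa, 33, 23), (26, 19, qa, 36, 21), (26, 19, qa, 39, 35), (33, 23, qa, 26, 19), (33, 23, qa, 33, 23), (33, 23, qa, 36, 21), (33, 23, qa, 39, 35), (36, 21, qa, 26, 19), (36, 21, qa, 33, 23), (36, 21, qa, 36, 21), (36, 21, qa, 39, 35), (36, 30, x2, 16, 24), (36, 30, x2, 36, 30), (36, 30, x2, 39, 4), (39, 35, qa, 26, 19), (39, 35, qa, 33, 23), (39, 35, qa, 36, 21), (39, 35, qa, 39, 35), (39, 4, x2, 16, 24), (39, 4, x2, 36, 30), (39, 4, x2, 39, 4)}
Filtering on room > room2 leaves {(16, 24, x2, 39, 4), (33, 23, qa, 26, 19), (33, 23, qa, 36, 21), (36, 21, qa, 26, 19), (36, 30, x2, 16, 24), (36, 30, x2, 39, 4), (39, 35, qa, 26, 19), (39, 35, qa, 33, 23), (39, 35, qa, 36, 21)}.
π_{sid, sid2, room} gives {(16, 39, 24), (33, 26, 23), (33, 36, 23), (36, 16, 30), (36, 26, 21), (36, 39, 30), (39, 26, 35), (39, 33, 35), (39, 36, 35)}.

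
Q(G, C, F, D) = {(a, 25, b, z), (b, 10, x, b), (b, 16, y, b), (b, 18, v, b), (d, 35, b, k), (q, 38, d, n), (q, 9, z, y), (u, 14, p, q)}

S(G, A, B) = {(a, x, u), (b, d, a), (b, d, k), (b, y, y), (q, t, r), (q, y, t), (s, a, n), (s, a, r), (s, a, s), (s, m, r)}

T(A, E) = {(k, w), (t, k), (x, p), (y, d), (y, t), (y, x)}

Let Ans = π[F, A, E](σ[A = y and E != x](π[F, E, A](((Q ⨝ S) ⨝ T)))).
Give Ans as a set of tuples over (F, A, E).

{(d, y, d), (d, y, t), (v, y, d), (v, y, t), (x, y, d), (x, y, t), (y, y, d), (y, y, t), (z, y, d), (z, y, t)}

Joining Q and S on G yields {(a, 25, b, z, x, u), (b, 10, x, b, d, a), (b, 10, x, b, d, k), (b, 10, x, b, y, y), (b, 16, y, b, d, a), (b, 16, y, b, d, k), (b, 16, y, b, y, y), (b, 18, v, b, d, a), (b, 18, v, b, d, k), (b, 18, v, b, y, y), (q, 38, d, n, t, r), (q, 38, d, n, y, t), (q, 9, z, y, t, r), (q, 9, z, y, y, t)}.
Joining (Q ⨝ S) and T on A yields {(a, 25, b, z, x, u, p), (b, 10, x, b, y, y, d), (b, 10, x, b, y, y, t), (b, 10, x, b, y, y, x), (b, 16, y, b, y, y, d), (b, 16, y, b, y, y, t), (b, 16, y, b, y, y, x), (b, 18, v, b, y, y, d), (b, 18, v, b, y, y, t), (b, 18, v, b, y, y, x), (q, 38, d, n, t, r, k), (q, 38, d, n, y, t, d), (q, 38, d, n, y, t, t), (q, 38, d, n, y, t, x), (q, 9, z, y, t, r, k), (q, 9, z, y, y, t, d), (q, 9, z, y, y, t, t), (q, 9, z, y, y, t, x)}.
π_{F, E, A} gives {(b, p, x), (d, d, y), (d, k, t), (d, t, y), (d, x, y), (v, d, y), (v, t, y), (v, x, y), (x, d, y), (x, t, y), (x, x, y), (y, d, y), (y, t, y), (y, x, y), (z, d, y), (z, k, t), (z, t, y), (z, x, y)}.
σ[A = y and E != x]: keep tuples satisfying A = y and E != x → {(d, d, y), (d, t, y), (v, d, y), (v, t, y), (x, d, y), (x, t, y), (y, d, y), (y, t, y), (z, d, y), (z, t, y)}
π_{F, A, E} gives {(d, y, d), (d, y, t), (v, y, d), (v, y, t), (x, y, d), (x, y, t), (y, y, d), (y, y, t), (z, y, d), (z, y, t)}.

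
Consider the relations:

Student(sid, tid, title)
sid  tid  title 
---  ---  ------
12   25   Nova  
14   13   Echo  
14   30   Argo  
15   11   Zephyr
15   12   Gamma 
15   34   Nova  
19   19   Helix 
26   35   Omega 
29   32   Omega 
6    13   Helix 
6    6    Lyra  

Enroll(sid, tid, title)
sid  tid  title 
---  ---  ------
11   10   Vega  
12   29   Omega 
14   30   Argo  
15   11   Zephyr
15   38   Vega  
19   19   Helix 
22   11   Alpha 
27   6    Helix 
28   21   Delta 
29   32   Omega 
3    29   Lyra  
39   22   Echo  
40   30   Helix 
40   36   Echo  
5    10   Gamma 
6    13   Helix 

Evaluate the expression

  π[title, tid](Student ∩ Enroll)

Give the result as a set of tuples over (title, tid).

{(Argo, 30), (Helix, 13), (Helix, 19), (Omega, 32), (Zephyr, 11)}

Taking the intersection: {(14, 30, Argo), (15, 11, Zephyr), (19, 19, Helix), (29, 32, Omega), (6, 13, Helix)}
π_{title, tid} gives {(Argo, 30), (Helix, 13), (Helix, 19), (Omega, 32), (Zephyr, 11)}.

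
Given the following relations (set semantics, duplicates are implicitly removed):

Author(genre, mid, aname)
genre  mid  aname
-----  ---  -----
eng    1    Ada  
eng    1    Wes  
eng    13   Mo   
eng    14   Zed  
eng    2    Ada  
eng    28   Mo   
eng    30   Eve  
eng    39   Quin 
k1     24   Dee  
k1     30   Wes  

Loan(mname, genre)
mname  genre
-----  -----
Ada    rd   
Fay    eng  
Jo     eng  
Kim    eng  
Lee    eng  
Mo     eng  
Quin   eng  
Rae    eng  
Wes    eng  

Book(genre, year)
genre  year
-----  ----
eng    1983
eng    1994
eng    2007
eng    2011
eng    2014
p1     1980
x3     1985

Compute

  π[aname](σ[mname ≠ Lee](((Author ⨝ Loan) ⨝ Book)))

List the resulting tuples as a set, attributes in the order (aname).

{Ada, Eve, Mo, Quin, Wes, Zed}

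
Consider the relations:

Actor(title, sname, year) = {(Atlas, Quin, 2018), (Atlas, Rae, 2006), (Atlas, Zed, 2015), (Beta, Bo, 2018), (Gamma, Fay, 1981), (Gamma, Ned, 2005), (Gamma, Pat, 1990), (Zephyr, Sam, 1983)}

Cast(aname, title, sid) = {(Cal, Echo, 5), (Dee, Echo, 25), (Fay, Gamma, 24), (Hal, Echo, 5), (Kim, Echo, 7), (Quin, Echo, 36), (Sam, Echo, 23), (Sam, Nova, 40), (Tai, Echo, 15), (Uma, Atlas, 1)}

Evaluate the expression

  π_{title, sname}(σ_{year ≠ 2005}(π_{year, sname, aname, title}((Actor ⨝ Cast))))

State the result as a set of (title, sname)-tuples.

{(Atlas, Quin), (Atlas, Rae), (Atlas, Zed), (Gamma, Fay), (Gamma, Pat)}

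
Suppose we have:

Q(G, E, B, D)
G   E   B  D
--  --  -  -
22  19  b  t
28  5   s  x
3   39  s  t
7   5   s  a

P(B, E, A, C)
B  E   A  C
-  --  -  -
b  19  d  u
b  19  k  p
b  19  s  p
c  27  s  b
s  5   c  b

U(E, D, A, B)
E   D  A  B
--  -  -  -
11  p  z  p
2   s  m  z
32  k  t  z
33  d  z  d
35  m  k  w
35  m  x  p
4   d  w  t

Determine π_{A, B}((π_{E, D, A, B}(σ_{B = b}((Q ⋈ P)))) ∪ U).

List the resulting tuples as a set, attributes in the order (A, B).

Natural join on E, B: {(22, 19, b, t, d, u), (22, 19, b, t, k, p), (22, 19, b, t, s, p), (28, 5, s, x, c, b), (7, 5, s, a, c, b)}
Selection B = b: {(22, 19, b, t, d, u), (22, 19, b, t, k, p), (22, 19, b, t, s, p)}
π_{E, D, A, B} gives {(19, t, d, b), (19, t, k, b), (19, t, s, b)}.
Set union of the two operands is {(11, p, z, p), (19, t, d, b), (19, t, k, b), (19, t, s, b), (2, s, m, z), (32, k, t, z), (33, d, z, d), (35, m, k, w), (35, m, x, p), (4, d, w, t)}.
π_{A, B} gives {(d, b), (k, b), (k, w), (m, z), (s, b), (t, z), (w, t), (x, p), (z, d), (z, p)}.

{(d, b), (k, b), (k, w), (m, z), (s, b), (t, z), (w, t), (x, p), (z, d), (z, p)}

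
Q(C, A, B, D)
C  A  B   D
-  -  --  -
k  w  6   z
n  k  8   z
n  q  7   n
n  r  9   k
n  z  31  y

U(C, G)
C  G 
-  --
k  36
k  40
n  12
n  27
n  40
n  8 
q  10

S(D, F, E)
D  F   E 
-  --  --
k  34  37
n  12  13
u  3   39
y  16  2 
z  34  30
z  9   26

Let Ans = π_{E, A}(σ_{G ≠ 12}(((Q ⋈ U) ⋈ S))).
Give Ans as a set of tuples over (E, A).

{(13, q), (2, z), (26, k), (26, w), (30, k), (30, w), (37, r)}

Q ⋈ U (natural join on C): {(k, w, 6, z, 36), (k, w, 6, z, 40), (n, k, 8, z, 12), (n, k, 8, z, 27), (n, k, 8, z, 40), (n, k, 8, z, 8), (n, q, 7, n, 12), (n, q, 7, n, 27), (n, q, 7, n, 40), (n, q, 7, n, 8), (n, r, 9, k, 12), (n, r, 9, k, 27), (n, r, 9, k, 40), (n, r, 9, k, 8), (n, z, 31, y, 12), (n, z, 31, y, 27), (n, z, 31, y, 40), (n, z, 31, y, 8)}
(Q ⋈ U) ⋈ S (natural join on D): {(k, w, 6, z, 36, 34, 30), (k, w, 6, z, 36, 9, 26), (k, w, 6, z, 40, 34, 30), (k, w, 6, z, 40, 9, 26), (n, k, 8, z, 12, 34, 30), (n, k, 8, z, 12, 9, 26), (n, k, 8, z, 27, 34, 30), (n, k, 8, z, 27, 9, 26), (n, k, 8, z, 40, 34, 30), (n, k, 8, z, 40, 9, 26), (n, k, 8, z, 8, 34, 30), (n, k, 8, z, 8, 9, 26), (n, q, 7, n, 12, 12, 13), (n, q, 7, n, 27, 12, 13), (n, q, 7, n, 40, 12, 13), (n, q, 7, n, 8, 12, 13), (n, r, 9, k, 12, 34, 37), (n, r, 9, k, 27, 34, 37), (n, r, 9, k, 40, 34, 37), (n, r, 9, k, 8, 34, 37), (n, z, 31, y, 12, 16, 2), (n, z, 31, y, 27, 16, 2), (n, z, 31, y, 40, 16, 2), (n, z, 31, y, 8, 16, 2)}
σ[G ≠ 12]: keep tuples satisfying G ≠ 12 → {(k, w, 6, z, 36, 34, 30), (k, w, 6, z, 36, 9, 26), (k, w, 6, z, 40, 34, 30), (k, w, 6, z, 40, 9, 26), (n, k, 8, z, 27, 34, 30), (n, k, 8, z, 27, 9, 26), (n, k, 8, z, 40, 34, 30), (n, k, 8, z, 40, 9, 26), (n, k, 8, z, 8, 34, 30), (n, k, 8, z, 8, 9, 26), (n, q, 7, n, 27, 12, 13), (n, q, 7, n, 40, 12, 13), (n, q, 7, n, 8, 12, 13), (n, r, 9, k, 27, 34, 37), (n, r, 9, k, 40, 34, 37), (n, r, 9, k, 8, 34, 37), (n, z, 31, y, 27, 16, 2), (n, z, 31, y, 40, 16, 2), (n, z, 31, y, 8, 16, 2)}
π_{E, A} gives {(13, q), (2, z), (26, k), (26, w), (30, k), (30, w), (37, r)} (12 duplicate(s) eliminated).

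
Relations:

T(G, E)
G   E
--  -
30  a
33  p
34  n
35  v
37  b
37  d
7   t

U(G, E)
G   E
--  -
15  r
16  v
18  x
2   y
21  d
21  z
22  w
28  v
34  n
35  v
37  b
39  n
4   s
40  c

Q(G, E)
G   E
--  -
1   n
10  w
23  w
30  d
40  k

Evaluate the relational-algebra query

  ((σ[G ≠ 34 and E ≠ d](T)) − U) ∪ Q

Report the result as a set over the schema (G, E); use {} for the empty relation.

Filtering on G ≠ 34 and E ≠ d leaves {(30, a), (33, p), (35, v), (37, b), (7, t)}.
Difference: {(30, a), (33, p), (35, v), (37, b), (7, t)} with {(15, r), (16, v), (18, x), (2, y), (21, d), (21, z), (22, w), (28, v), (34, n), (35, v), (37, b), (39, n), (4, s), (40, c)} → {(30, a), (33, p), (7, t)}
Union: {(30, a), (33, p), (7, t)} with {(1, n), (10, w), (23, w), (30, d), (40, k)} → {(1, n), (10, w), (23, w), (30, a), (30, d), (33, p), (40, k), (7, t)}

{(1, n), (10, w), (23, w), (30, a), (30, d), (33, p), (40, k), (7, t)}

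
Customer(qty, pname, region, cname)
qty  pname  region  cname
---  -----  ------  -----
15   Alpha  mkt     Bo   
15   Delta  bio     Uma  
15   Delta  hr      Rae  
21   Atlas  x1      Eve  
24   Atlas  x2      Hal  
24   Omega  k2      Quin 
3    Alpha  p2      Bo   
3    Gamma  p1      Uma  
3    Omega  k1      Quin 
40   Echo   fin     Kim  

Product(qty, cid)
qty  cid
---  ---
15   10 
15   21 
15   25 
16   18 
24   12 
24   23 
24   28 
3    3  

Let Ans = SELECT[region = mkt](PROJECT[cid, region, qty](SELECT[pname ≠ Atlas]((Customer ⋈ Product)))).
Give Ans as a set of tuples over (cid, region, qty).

Joining Customer and Product on qty yields {(15, Alpha, mkt, Bo, 10), (15, Alpha, mkt, Bo, 21), (15, Alpha, mkt, Bo, 25), (15, Delta, bio, Uma, 10), (15, Delta, bio, Uma, 21), (15, Delta, bio, Uma, 25), (15, Delta, hr, Rae, 10), (15, Delta, hr, Rae, 21), (15, Delta, hr, Rae, 25), (24, Atlas, x2, Hal, 12), (24, Atlas, x2, Hal, 23), (24, Atlas, x2, Hal, 28), (24, Omega, k2, Quin, 12), (24, Omega, k2, Quin, 23), (24, Omega, k2, Quin, 28), (3, Alpha, p2, Bo, 3), (3, Gamma, p1, Uma, 3), (3, Omega, k1, Quin, 3)}.
Apply σ_{pname ≠ Atlas}; surviving tuples: {(15, Alpha, mkt, Bo, 10), (15, Alpha, mkt, Bo, 21), (15, Alpha, mkt, Bo, 25), (15, Delta, bio, Uma, 10), (15, Delta, bio, Uma, 21), (15, Delta, bio, Uma, 25), (15, Delta, hr, Rae, 10), (15, Delta, hr, Rae, 21), (15, Delta, hr, Rae, 25), (24, Omega, k2, Quin, 12), (24, Omega, k2, Quin, 23), (24, Omega, k2, Quin, 28), (3, Alpha, p2, Bo, 3), (3, Gamma, p1, Uma, 3), (3, Omega, k1, Quin, 3)}
Keep only column(s) cid, region, qty: {(10, bio, 15), (10, hr, 15), (10, mkt, 15), (12, k2, 24), (21, bio, 15), (21, hr, 15), (21, mkt, 15), (23, k2, 24), (25, bio, 15), (25, hr, 15), (25, mkt, 15), (28, k2, 24), (3, k1, 3), (3, p1, 3), (3, p2, 3)}
Apply σ_{region = mkt}; surviving tuples: {(10, mkt, 15), (21, mkt, 15), (25, mkt, 15)}

{(10, mkt, 15), (21, mkt, 15), (25, mkt, 15)}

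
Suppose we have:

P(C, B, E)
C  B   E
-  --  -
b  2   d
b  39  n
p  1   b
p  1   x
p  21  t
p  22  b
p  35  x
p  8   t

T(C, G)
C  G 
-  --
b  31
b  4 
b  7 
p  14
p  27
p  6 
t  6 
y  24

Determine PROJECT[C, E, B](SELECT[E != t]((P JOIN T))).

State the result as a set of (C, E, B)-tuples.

Joining P and T on C yields {(b, 2, d, 31), (b, 2, d, 4), (b, 2, d, 7), (b, 39, n, 31), (b, 39, n, 4), (b, 39, n, 7), (p, 1, b, 14), (p, 1, b, 27), (p, 1, b, 6), (p, 1, x, 14), (p, 1, x, 27), (p, 1, x, 6), (p, 21, t, 14), (p, 21, t, 27), (p, 21, t, 6), (p, 22, b, 14), (p, 22, b, 27), (p, 22, b, 6), (p, 35, x, 14), (p, 35, x, 27), (p, 35, x, 6), (p, 8, t, 14), (p, 8, t, 27), (p, 8, t, 6)}.
σ[E != t]: keep tuples satisfying E != t → {(b, 2, d, 31), (b, 2, d, 4), (b, 2, d, 7), (b, 39, n, 31), (b, 39, n, 4), (b, 39, n, 7), (p, 1, b, 14), (p, 1, b, 27), (p, 1, b, 6), (p, 1, x, 14), (p, 1, x, 27), (p, 1, x, 6), (p, 22, b, 14), (p, 22, b, 27), (p, 22, b, 6), (p, 35, x, 14), (p, 35, x, 27), (p, 35, x, 6)}
π[C, E, B]: project onto (C, E, B) (12 duplicate(s) eliminated) → {(b, d, 2), (b, n, 39), (p, b, 1), (p, b, 22), (p, x, 1), (p, x, 35)}

{(b, d, 2), (b, n, 39), (p, b, 1), (p, b, 22), (p, x, 1), (p, x, 35)}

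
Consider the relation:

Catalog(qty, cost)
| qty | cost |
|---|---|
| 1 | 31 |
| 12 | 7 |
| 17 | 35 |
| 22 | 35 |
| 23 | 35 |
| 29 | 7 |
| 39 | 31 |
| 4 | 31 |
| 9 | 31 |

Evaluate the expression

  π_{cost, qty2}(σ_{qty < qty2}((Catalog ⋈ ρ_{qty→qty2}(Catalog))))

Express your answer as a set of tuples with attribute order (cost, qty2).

ρ[qty→qty2]: schema becomes (qty2, cost); tuples unchanged.
Joining Catalog and ρ_{qty→qty2}(Catalog) on cost yields {(1, 31, 1), (1, 31, 39), (1, 31, 4), (1, 31, 9), (12, 7, 12), (12, 7, 29), (17, 35, 17), (17, 35, 22), (17, 35, 23), (22, 35, 17), (22, 35, 22), (22, 35, 23), (23, 35, 17), (23, 35, 22), (23, 35, 23), (29, 7, 12), (29, 7, 29), (39, 31, 1), (39, 31, 39), (39, 31, 4), (39, 31, 9), (4, 31, 1), (4, 31, 39), (4, 31, 4), (4, 31, 9), (9, 31, 1), (9, 31, 39), (9, 31, 4), (9, 31, 9)}.
Filtering on qty < qty2 leaves {(1, 31, 39), (1, 31, 4), (1, 31, 9), (12, 7, 29), (17, 35, 22), (17, 35, 23), (22, 35, 23), (4, 31, 39), (4, 31, 9), (9, 31, 39)}.
π[cost, qty2]: project onto (cost, qty2) (4 duplicate(s) eliminated) → {(31, 39), (31, 4), (31, 9), (35, 22), (35, 23), (7, 29)}

{(31, 39), (31, 4), (31, 9), (35, 22), (35, 23), (7, 29)}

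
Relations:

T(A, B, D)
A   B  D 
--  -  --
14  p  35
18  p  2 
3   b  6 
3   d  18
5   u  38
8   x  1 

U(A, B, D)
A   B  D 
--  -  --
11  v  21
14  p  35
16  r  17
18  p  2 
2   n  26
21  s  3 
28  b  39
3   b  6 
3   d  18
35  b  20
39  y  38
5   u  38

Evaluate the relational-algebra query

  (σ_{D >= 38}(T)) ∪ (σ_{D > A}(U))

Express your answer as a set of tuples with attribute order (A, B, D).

{(11, v, 21), (14, p, 35), (16, r, 17), (2, n, 26), (28, b, 39), (3, b, 6), (3, d, 18), (5, u, 38)}

Filtering on D >= 38 leaves {(5, u, 38)}.
Filtering on D > A leaves {(11, v, 21), (14, p, 35), (16, r, 17), (2, n, 26), (28, b, 39), (3, b, 6), (3, d, 18), (5, u, 38)}.
Taking the union: {(11, v, 21), (14, p, 35), (16, r, 17), (2, n, 26), (28, b, 39), (3, b, 6), (3, d, 18), (5, u, 38)}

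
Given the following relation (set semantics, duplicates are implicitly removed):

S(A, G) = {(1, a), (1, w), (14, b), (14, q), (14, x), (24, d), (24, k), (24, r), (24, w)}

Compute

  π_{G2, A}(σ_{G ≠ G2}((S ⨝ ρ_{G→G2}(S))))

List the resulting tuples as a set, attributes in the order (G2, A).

{(a, 1), (b, 14), (d, 24), (k, 24), (q, 14), (r, 24), (w, 1), (w, 24), (x, 14)}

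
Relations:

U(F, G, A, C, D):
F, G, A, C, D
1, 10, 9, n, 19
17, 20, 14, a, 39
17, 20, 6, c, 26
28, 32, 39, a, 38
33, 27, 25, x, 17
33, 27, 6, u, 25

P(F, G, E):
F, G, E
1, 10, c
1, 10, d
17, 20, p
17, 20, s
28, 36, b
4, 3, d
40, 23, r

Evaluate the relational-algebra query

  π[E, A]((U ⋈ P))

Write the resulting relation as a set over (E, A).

Joining U and P on F, G yields {(1, 10, 9, n, 19, c), (1, 10, 9, n, 19, d), (17, 20, 14, a, 39, p), (17, 20, 14, a, 39, s), (17, 20, 6, c, 26, p), (17, 20, 6, c, 26, s)}.
π_{E, A} gives {(c, 9), (d, 9), (p, 14), (p, 6), (s, 14), (s, 6)}.

{(c, 9), (d, 9), (p, 14), (p, 6), (s, 14), (s, 6)}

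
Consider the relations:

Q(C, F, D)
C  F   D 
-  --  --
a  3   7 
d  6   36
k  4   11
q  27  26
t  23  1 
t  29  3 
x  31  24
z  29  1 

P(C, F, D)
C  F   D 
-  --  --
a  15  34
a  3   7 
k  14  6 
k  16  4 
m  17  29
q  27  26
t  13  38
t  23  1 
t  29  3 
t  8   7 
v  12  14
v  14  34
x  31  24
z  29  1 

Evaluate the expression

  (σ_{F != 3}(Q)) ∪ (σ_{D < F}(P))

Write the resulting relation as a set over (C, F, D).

{(d, 6, 36), (k, 14, 6), (k, 16, 4), (k, 4, 11), (q, 27, 26), (t, 23, 1), (t, 29, 3), (t, 8, 7), (x, 31, 24), (z, 29, 1)}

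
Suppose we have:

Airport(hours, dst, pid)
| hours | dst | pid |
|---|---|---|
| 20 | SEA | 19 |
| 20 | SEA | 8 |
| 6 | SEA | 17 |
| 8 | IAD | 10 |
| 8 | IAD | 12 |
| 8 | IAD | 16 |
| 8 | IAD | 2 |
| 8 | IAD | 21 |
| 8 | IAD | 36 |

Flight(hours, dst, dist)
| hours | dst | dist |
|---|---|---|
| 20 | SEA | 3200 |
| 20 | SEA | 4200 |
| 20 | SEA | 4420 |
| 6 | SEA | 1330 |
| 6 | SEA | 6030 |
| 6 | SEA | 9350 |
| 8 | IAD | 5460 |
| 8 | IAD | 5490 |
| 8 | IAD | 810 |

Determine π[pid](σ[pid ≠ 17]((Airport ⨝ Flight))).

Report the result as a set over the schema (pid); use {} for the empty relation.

Joining Airport and Flight on hours, dst yields {(20, SEA, 19, 3200), (20, SEA, 19, 4200), (20, SEA, 19, 4420), (20, SEA, 8, 3200), (20, SEA, 8, 4200), (20, SEA, 8, 4420), (6, SEA, 17, 1330), (6, SEA, 17, 6030), (6, SEA, 17, 9350), (8, IAD, 10, 5460), (8, IAD, 10, 5490), (8, IAD, 10, 810), (8, IAD, 12, 5460), (8, IAD, 12, 5490), (8, IAD, 12, 810), (8, IAD, 16, 5460), (8, IAD, 16, 5490), (8, IAD, 16, 810), (8, IAD, 2, 5460), (8, IAD, 2, 5490), (8, IAD, 2, 810), (8, IAD, 21, 5460), (8, IAD, 21, 5490), (8, IAD, 21, 810), (8, IAD, 36, 5460), (8, IAD, 36, 5490), (8, IAD, 36, 810)}.
Apply σ_{pid ≠ 17}; surviving tuples: {(20, SEA, 19, 3200), (20, SEA, 19, 4200), (20, SEA, 19, 4420), (20, SEA, 8, 3200), (20, SEA, 8, 4200), (20, SEA, 8, 4420), (8, IAD, 10, 5460), (8, IAD, 10, 5490), (8, IAD, 10, 810), (8, IAD, 12, 5460), (8, IAD, 12, 5490), (8, IAD, 12, 810), (8, IAD, 16, 5460), (8, IAD, 16, 5490), (8, IAD, 16, 810), (8, IAD, 2, 5460), (8, IAD, 2, 5490), (8, IAD, 2, 810), (8, IAD, 21, 5460), (8, IAD, 21, 5490), (8, IAD, 21, 810), (8, IAD, 36, 5460), (8, IAD, 36, 5490), (8, IAD, 36, 810)}
π[pid]: project onto (pid) (16 duplicate(s) eliminated) → {10, 12, 16, 19, 2, 21, 36, 8}

{10, 12, 16, 19, 2, 21, 36, 8}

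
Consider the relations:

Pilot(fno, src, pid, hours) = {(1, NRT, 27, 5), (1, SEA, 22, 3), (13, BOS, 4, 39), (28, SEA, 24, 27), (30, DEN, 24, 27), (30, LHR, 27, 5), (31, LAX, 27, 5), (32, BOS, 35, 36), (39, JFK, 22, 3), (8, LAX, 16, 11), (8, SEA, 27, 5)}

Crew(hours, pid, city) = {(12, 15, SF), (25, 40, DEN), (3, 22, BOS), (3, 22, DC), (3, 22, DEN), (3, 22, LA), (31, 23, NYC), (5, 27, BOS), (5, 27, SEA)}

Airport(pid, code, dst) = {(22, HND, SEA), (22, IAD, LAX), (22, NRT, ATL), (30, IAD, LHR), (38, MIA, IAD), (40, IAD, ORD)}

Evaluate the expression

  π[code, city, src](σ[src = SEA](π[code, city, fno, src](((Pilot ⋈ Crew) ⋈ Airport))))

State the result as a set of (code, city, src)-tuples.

{(HND, BOS, SEA), (HND, DC, SEA), (HND, DEN, SEA), (HND, LA, SEA), (IAD, BOS, SEA), (IAD, DC, SEA), (IAD, DEN, SEA), (IAD, LA, SEA), (NRT, BOS, SEA), (NRT, DC, SEA), (NRT, DEN, SEA), (NRT, LA, SEA)}

Joining Pilot and Crew on pid, hours yields {(1, NRT, 27, 5, BOS), (1, NRT, 27, 5, SEA), (1, SEA, 22, 3, BOS), (1, SEA, 22, 3, DC), (1, SEA, 22, 3, DEN), (1, SEA, 22, 3, LA), (30, LHR, 27, 5, BOS), (30, LHR, 27, 5, SEA), (31, LAX, 27, 5, BOS), (31, LAX, 27, 5, SEA), (39, JFK, 22, 3, BOS), (39, JFK, 22, 3, DC), (39, JFK, 22, 3, DEN), (39, JFK, 22, 3, LA), (8, SEA, 27, 5, BOS), (8, SEA, 27, 5, SEA)}.
Joining (Pilot ⋈ Crew) and Airport on pid yields {(1, SEA, 22, 3, BOS, HND, SEA), (1, SEA, 22, 3, BOS, IAD, LAX), (1, SEA, 22, 3, BOS, NRT, ATL), (1, SEA, 22, 3, DC, HND, SEA), (1, SEA, 22, 3, DC, IAD, LAX), (1, SEA, 22, 3, DC, NRT, ATL), (1, SEA, 22, 3, DEN, HND, SEA), (1, SEA, 22, 3, DEN, IAD, LAX), (1, SEA, 22, 3, DEN, NRT, ATL), (1, SEA, 22, 3, LA, HND, SEA), (1, SEA, 22, 3, LA, IAD, LAX), (1, SEA, 22, 3, LA, NRT, ATL), (39, JFK, 22, 3, BOS, HND, SEA), (39, JFK, 22, 3, BOS, IAD, LAX), (39, JFK, 22, 3, BOS, NRT, ATL), (39, JFK, 22, 3, DC, HND, SEA), (39, JFK, 22, 3, DC, IAD, LAX), (39, JFK, 22, 3, DC, NRT, ATL), (39, JFK, 22, 3, DEN, HND, SEA), (39, JFK, 22, 3, DEN, IAD, LAX), (39, JFK, 22, 3, DEN, NRT, ATL), (39, JFK, 22, 3, LA, HND, SEA), (39, JFK, 22, 3, LA, IAD, LAX), (39, JFK, 22, 3, LA, NRT, ATL)}.
π[code, city, fno, src]: project onto (code, city, fno, src) → {(HND, BOS, 1, SEA), (HND, BOS, 39, JFK), (HND, DC, 1, SEA), (HND, DC, 39, JFK), (HND, DEN, 1, SEA), (HND, DEN, 39, JFK), (HND, LA, 1, SEA), (HND, LA, 39, JFK), (IAD, BOS, 1, SEA), (IAD, BOS, 39, JFK), (IAD, DC, 1, SEA), (IAD, DC, 39, JFK), (IAD, DEN, 1, SEA), (IAD, DEN, 39, JFK), (IAD, LA, 1, SEA), (IAD, LA, 39, JFK), (NRT, BOS, 1, SEA), (NRT, BOS, 39, JFK), (NRT, DC, 1, SEA), (NRT, DC, 39, JFK), (NRT, DEN, 1, SEA), (NRT, DEN, 39, JFK), (NRT, LA, 1, SEA), (NRT, LA, 39, JFK)}
Apply σ_{src = SEA}; surviving tuples: {(HND, BOS, 1, SEA), (HND, DC, 1, SEA), (HND, DEN, 1, SEA), (HND, LA, 1, SEA), (IAD, BOS, 1, SEA), (IAD, DC, 1, SEA), (IAD, DEN, 1, SEA), (IAD, LA, 1, SEA), (NRT, BOS, 1, SEA), (NRT, DC, 1, SEA), (NRT, DEN, 1, SEA), (NRT, LA, 1, SEA)}
π[code, city, src]: project onto (code, city, src) → {(HND, BOS, SEA), (HND, DC, SEA), (HND, DEN, SEA), (HND, LA, SEA), (IAD, BOS, SEA), (IAD, DC, SEA), (IAD, DEN, SEA), (IAD, LA, SEA), (NRT, BOS, SEA), (NRT, DC, SEA), (NRT, DEN, SEA), (NRT, LA, SEA)}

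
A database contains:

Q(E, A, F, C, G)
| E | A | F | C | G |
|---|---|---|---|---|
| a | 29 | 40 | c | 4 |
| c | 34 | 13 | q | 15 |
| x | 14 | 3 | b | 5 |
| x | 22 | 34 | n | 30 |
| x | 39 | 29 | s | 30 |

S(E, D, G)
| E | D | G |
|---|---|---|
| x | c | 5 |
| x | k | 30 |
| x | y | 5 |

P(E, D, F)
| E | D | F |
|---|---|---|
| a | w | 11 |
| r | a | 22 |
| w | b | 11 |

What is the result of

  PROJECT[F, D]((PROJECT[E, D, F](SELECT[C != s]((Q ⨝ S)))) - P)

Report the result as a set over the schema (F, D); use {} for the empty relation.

{(3, c), (3, y), (34, k)}

Q ⋈ S (natural join on E, G): {(x, 14, 3, b, 5, c), (x, 14, 3, b, 5, y), (x, 22, 34, n, 30, k), (x, 39, 29, s, 30, k)}
Filtering on C != s leaves {(x, 14, 3, b, 5, c), (x, 14, 3, b, 5, y), (x, 22, 34, n, 30, k)}.
Projecting to E, D, F: {(x, c, 3), (x, k, 34), (x, y, 3)}
Difference: {(x, c, 3), (x, k, 34), (x, y, 3)} with {(a, w, 11), (r, a, 22), (w, b, 11)} → {(x, c, 3), (x, k, 34), (x, y, 3)}
Projecting to F, D: {(3, c), (3, y), (34, k)}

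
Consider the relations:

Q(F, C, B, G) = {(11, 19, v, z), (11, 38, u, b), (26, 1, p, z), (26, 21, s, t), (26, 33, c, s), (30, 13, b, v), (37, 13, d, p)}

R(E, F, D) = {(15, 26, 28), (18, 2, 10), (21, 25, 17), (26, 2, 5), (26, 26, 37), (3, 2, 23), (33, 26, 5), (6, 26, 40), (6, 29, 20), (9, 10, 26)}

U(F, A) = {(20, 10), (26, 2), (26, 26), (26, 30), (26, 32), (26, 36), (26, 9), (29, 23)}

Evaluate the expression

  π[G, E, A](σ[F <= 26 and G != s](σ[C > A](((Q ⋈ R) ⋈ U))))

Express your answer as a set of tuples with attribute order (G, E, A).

{(t, 15, 2), (t, 15, 9), (t, 26, 2), (t, 26, 9), (t, 33, 2), (t, 33, 9), (t, 6, 2), (t, 6, 9)}

Natural join on F: {(26, 1, p, z, 15, 28), (26, 1, p, z, 26, 37), (26, 1, p, z, 33, 5), (26, 1, p, z, 6, 40), (26, 21, s, t, 15, 28), (26, 21, s, t, 26, 37), (26, 21, s, t, 33, 5), (26, 21, s, t, 6, 40), (26, 33, c, s, 15, 28), (26, 33, c, s, 26, 37), (26, 33, c, s, 33, 5), (26, 33, c, s, 6, 40)}
Natural join on F: {(26, 1, p, z, 15, 28, 2), (26, 1, p, z, 15, 28, 26), (26, 1, p, z, 15, 28, 30), (26, 1, p, z, 15, 28, 32), (26, 1, p, z, 15, 28, 36), (26, 1, p, z, 15, 28, 9), (26, 1, p, z, 26, 37, 2), (26, 1, p, z, 26, 37, 26), (26, 1, p, z, 26, 37, 30), (26, 1, p, z, 26, 37, 32), (26, 1, p, z, 26, 37, 36), (26, 1, p, z, 26, 37, 9), (26, 1, p, z, 33, 5, 2), (26, 1, p, z, 33, 5, 26), (26, 1, p, z, 33, 5, 30), (26, 1, p, z, 33, 5, 32), (26, 1, p, z, 33, 5, 36), (26, 1, p, z, 33, 5, 9), (26, 1, p, z, 6, 40, 2), (26, 1, p, z, 6, 40, 26), (26, 1, p, z, 6, 40, 30), (26, 1, p, z, 6, 40, 32), (26, 1, p, z, 6, 40, 36), (26, 1, p, z, 6, 40, 9), (26, 21, s, t, 15, 28, 2), (26, 21, s, t, 15, 28, 26), (26, 21, s, t, 15, 28, 30), (26, 21, s, t, 15, 28, 32), (26, 21, s, t, 15, 28, 36), (26, 21, s, t, 15, 28, 9), (26, 21, s, t, 26, 37, 2), (26, 21, s, t, 26, 37, 26), (26, 21, s, t, 26, 37, 30), (26, 21, s, t, 26, 37, 32), (26, 21, s, t, 26, 37, 36), (26, 21, s, t, 26, 37, 9), (26, 21, s, t, 33, 5, 2), (26, 21, s, t, 33, 5, 26), (26, 21, s, t, 33, 5, 30), (26, 21, s, t, 33, 5, 32), (26, 21, s, t, 33, 5, 36), (26, 21, s, t, 33, 5, 9), (26, 21, s, t, 6, 40, 2), (26, 21, s, t, 6, 40, 26), (26, 21, s, t, 6, 40, 30), (26, 21, s, t, 6, 40, 32), (26, 21, s, t, 6, 40, 36), (26, 21, s, t, 6, 40, 9), (26, 33, c, s, 15, 28, 2), (26, 33, c, s, 15, 28, 26), (26, 33, c, s, 15, 28, 30), (26, 33, c, s, 15, 28, 32), (26, 33, c, s, 15, 28, 36), (26, 33, c, s, 15, 28, 9), (26, 33, c, s, 26, 37, 2), (26, 33, c, s, 26, 37, 26), (26, 33, c, s, 26, 37, 30), (26, 33, c, s, 26, 37, 32), (26, 33, c, s, 26, 37, 36), (26, 33, c, s, 26, 37, 9), (26, 33, c, s, 33, 5, 2), (26, 33, c, s, 33, 5, 26), (26, 33, c, s, 33, 5, 30), (26, 33, c, s, 33, 5, 32), (26, 33, c, s, 33, 5, 36), (26, 33, c, s, 33, 5, 9), (26, 33, c, s, 6, 40, 2), (26, 33, c, s, 6, 40, 26), (26, 33, c, s, 6, 40, 30), (26, 33, c, s, 6, 40, 32), (26, 33, c, s, 6, 40, 36), (26, 33, c, s, 6, 40, 9)}
Selection C > A: {(26, 21, s, t, 15, 28, 2), (26, 21, s, t, 15, 28, 9), (26, 21, s, t, 26, 37, 2), (26, 21, s, t, 26, 37, 9), (26, 21, s, t, 33, 5, 2), (26, 21, s, t, 33, 5, 9), (26, 21, s, t, 6, 40, 2), (26, 21, s, t, 6, 40, 9), (26, 33, c, s, 15, 28, 2), (26, 33, c, s, 15, 28, 26), (26, 33, c, s, 15, 28, 30), (26, 33, c, s, 15, 28, 32), (26, 33, c, s, 15, 28, 9), (26, 33, c, s, 26, 37, 2), (26, 33, c, s, 26, 37, 26), (26, 33, c, s, 26, 37, 30), (26, 33, c, s, 26, 37, 32), (26, 33, c, s, 26, 37, 9), (26, 33, c, s, 33, 5, 2), (26, 33, c, s, 33, 5, 26), (26, 33, c, s, 33, 5, 30), (26, 33, c, s, 33, 5, 32), (26, 33, c, s, 33, 5, 9), (26, 33, c, s, 6, 40, 2), (26, 33, c, s, 6, 40, 26), (26, 33, c, s, 6, 40, 30), (26, 33, c, s, 6, 40, 32), (26, 33, c, s, 6, 40, 9)}
Selection F <= 26 and G != s: {(26, 21, s, t, 15, 28, 2), (26, 21, s, t, 15, 28, 9), (26, 21, s, t, 26, 37, 2), (26, 21, s, t, 26, 37, 9), (26, 21, s, t, 33, 5, 2), (26, 21, s, t, 33, 5, 9), (26, 21, s, t, 6, 40, 2), (26, 21, s, t, 6, 40, 9)}
Keep only column(s) G, E, A: {(t, 15, 2), (t, 15, 9), (t, 26, 2), (t, 26, 9), (t, 33, 2), (t, 33, 9), (t, 6, 2), (t, 6, 9)}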